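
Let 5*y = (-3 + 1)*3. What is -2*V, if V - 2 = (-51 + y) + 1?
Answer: 492/5 ≈ 98.400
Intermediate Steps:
y = -6/5 (y = ((-3 + 1)*3)/5 = (-2*3)/5 = (⅕)*(-6) = -6/5 ≈ -1.2000)
V = -246/5 (V = 2 + ((-51 - 6/5) + 1) = 2 + (-261/5 + 1) = 2 - 256/5 = -246/5 ≈ -49.200)
-2*V = -2*(-246/5) = 492/5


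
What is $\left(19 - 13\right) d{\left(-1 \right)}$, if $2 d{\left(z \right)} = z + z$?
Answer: $-6$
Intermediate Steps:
$d{\left(z \right)} = z$ ($d{\left(z \right)} = \frac{z + z}{2} = \frac{2 z}{2} = z$)
$\left(19 - 13\right) d{\left(-1 \right)} = \left(19 - 13\right) \left(-1\right) = 6 \left(-1\right) = -6$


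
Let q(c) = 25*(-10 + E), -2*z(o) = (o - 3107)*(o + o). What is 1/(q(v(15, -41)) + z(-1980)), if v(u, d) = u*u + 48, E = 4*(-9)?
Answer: -1/10073410 ≈ -9.9271e-8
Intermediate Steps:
E = -36
v(u, d) = 48 + u**2 (v(u, d) = u**2 + 48 = 48 + u**2)
z(o) = -o*(-3107 + o) (z(o) = -(o - 3107)*(o + o)/2 = -(-3107 + o)*2*o/2 = -o*(-3107 + o))
q(c) = -1150 (q(c) = 25*(-10 - 36) = 25*(-46) = -1150)
1/(q(v(15, -41)) + z(-1980)) = 1/(-1150 - 1980*(3107 - 1*(-1980))) = 1/(-1150 - 1980*(3107 + 1980)) = 1/(-1150 - 1980*5087) = 1/(-1150 - 10072260) = 1/(-10073410) = -1/10073410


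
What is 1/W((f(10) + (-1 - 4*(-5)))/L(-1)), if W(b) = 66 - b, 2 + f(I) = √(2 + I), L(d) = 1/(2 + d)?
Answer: 49/2389 + 2*√3/2389 ≈ 0.021961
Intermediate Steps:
f(I) = -2 + √(2 + I)
1/W((f(10) + (-1 - 4*(-5)))/L(-1)) = 1/(66 - ((-2 + √(2 + 10)) + (-1 - 4*(-5)))/(1/(2 - 1))) = 1/(66 - ((-2 + √12) + (-1 + 20))/(1/1)) = 1/(66 - ((-2 + 2*√3) + 19)/1) = 1/(66 - (17 + 2*√3)) = 1/(66 + (-17 - 2*√3)) = 1/(49 - 2*√3)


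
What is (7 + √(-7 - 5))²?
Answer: 37 + 28*I*√3 ≈ 37.0 + 48.497*I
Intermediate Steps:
(7 + √(-7 - 5))² = (7 + √(-12))² = (7 + 2*I*√3)²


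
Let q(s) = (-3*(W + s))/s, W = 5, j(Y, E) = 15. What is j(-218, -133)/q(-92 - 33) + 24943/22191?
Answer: -725081/177528 ≈ -4.0843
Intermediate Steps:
q(s) = (-15 - 3*s)/s (q(s) = (-3*(5 + s))/s = (-15 - 3*s)/s)
j(-218, -133)/q(-92 - 33) + 24943/22191 = 15/(-3 - 15/(-92 - 33)) + 24943/22191 = 15/(-3 - 15/(-125)) + 24943*(1/22191) = 15/(-3 - 15*(-1/125)) + 24943/22191 = 15/(-3 + 3/25) + 24943/22191 = 15/(-72/25) + 24943/22191 = 15*(-25/72) + 24943/22191 = -125/24 + 24943/22191 = -725081/177528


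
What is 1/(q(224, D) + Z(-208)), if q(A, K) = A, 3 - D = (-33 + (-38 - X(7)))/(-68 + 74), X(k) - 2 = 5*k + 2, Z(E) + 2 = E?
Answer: 1/14 ≈ 0.071429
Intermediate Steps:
Z(E) = -2 + E
X(k) = 4 + 5*k (X(k) = 2 + (5*k + 2) = 2 + (2 + 5*k) = 4 + 5*k)
D = 64/3 (D = 3 - (-33 + (-38 - (4 + 5*7)))/(-68 + 74) = 3 - (-33 + (-38 - (4 + 35)))/6 = 3 - (-33 + (-38 - 1*39))/6 = 3 - (-33 + (-38 - 39))/6 = 3 - (-33 - 77)/6 = 3 - (-110)/6 = 3 - 1*(-55/3) = 3 + 55/3 = 64/3 ≈ 21.333)
1/(q(224, D) + Z(-208)) = 1/(224 + (-2 - 208)) = 1/(224 - 210) = 1/14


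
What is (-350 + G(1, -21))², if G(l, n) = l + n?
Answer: 136900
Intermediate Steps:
(-350 + G(1, -21))² = (-350 + (1 - 21))² = (-350 - 20)² = (-370)² = 136900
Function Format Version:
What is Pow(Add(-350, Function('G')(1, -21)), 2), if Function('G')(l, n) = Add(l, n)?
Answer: 136900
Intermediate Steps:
Pow(Add(-350, Function('G')(1, -21)), 2) = Pow(Add(-350, Add(1, -21)), 2) = Pow(Add(-350, -20), 2) = Pow(-370, 2) = 136900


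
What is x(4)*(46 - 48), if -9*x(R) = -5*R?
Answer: -40/9 ≈ -4.4444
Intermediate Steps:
x(R) = 5*R/9 (x(R) = -(-5)*R/9 = 5*R/9)
x(4)*(46 - 48) = ((5/9)*4)*(46 - 48) = (20/9)*(-2) = -40/9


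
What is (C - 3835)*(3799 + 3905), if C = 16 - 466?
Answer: -33011640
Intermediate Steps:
C = -450
(C - 3835)*(3799 + 3905) = (-450 - 3835)*(3799 + 3905) = -4285*7704 = -33011640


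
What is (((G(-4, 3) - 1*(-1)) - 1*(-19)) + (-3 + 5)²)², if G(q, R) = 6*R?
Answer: 1764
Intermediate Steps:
(((G(-4, 3) - 1*(-1)) - 1*(-19)) + (-3 + 5)²)² = (((6*3 - 1*(-1)) - 1*(-19)) + (-3 + 5)²)² = (((18 + 1) + 19) + 2²)² = ((19 + 19) + 4)² = (38 + 4)² = 42² = 1764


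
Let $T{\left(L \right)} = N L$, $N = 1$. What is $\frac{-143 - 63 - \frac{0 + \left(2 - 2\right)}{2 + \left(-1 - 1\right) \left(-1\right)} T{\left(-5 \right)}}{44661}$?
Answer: $- \frac{143}{44661} \approx -0.0032019$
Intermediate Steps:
$T{\left(L \right)} = L$ ($T{\left(L \right)} = 1 L = L$)
$\frac{-143 - 63 - \frac{0 + \left(2 - 2\right)}{2 + \left(-1 - 1\right) \left(-1\right)} T{\left(-5 \right)}}{44661} = \frac{-143 - 63 - \frac{0 + \left(2 - 2\right)}{2 + \left(-1 - 1\right) \left(-1\right)} \left(-5\right)}{44661} = \left(-143 - 63 - \frac{0 + 0}{2 - -2} \left(-5\right)\right) \frac{1}{44661} = \left(-143 - 63 - \frac{0}{2 + 2} \left(-5\right)\right) \frac{1}{44661} = \left(-143 - 63 - \frac{0}{4} \left(-5\right)\right) \frac{1}{44661} = \left(-143 - 63 \left(-1\right) 0 \left(-5\right)\right) \frac{1}{44661} = \left(-143 - 63 \cdot 0 \left(-5\right)\right) \frac{1}{44661} = \left(-143 - 0\right) \frac{1}{44661} = \left(-143 + 0\right) \frac{1}{44661} = \left(-143\right) \frac{1}{44661} = - \frac{143}{44661}$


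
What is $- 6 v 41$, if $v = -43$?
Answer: $10578$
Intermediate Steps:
$- 6 v 41 = \left(-6\right) \left(-43\right) 41 = 258 \cdot 41 = 10578$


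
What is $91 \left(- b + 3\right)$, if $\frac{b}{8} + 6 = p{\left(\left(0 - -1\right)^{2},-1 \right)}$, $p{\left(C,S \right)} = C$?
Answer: $3913$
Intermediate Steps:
$b = -40$ ($b = -48 + 8 \left(0 - -1\right)^{2} = -48 + 8 \left(0 + \left(-3 + 4\right)\right)^{2} = -48 + 8 \left(0 + 1\right)^{2} = -48 + 8 \cdot 1^{2} = -48 + 8 \cdot 1 = -48 + 8 = -40$)
$91 \left(- b + 3\right) = 91 \left(\left(-1\right) \left(-40\right) + 3\right) = 91 \left(40 + 3\right) = 91 \cdot 43 = 3913$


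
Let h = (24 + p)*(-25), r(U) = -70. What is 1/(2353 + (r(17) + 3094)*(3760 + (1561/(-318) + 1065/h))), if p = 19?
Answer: 11395/129387409339 ≈ 8.8069e-8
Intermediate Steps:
h = -1075 (h = (24 + 19)*(-25) = 43*(-25) = -1075)
1/(2353 + (r(17) + 3094)*(3760 + (1561/(-318) + 1065/h))) = 1/(2353 + (-70 + 3094)*(3760 + (1561/(-318) + 1065/(-1075)))) = 1/(2353 + 3024*(3760 + (1561*(-1/318) + 1065*(-1/1075)))) = 1/(2353 + 3024*(3760 + (-1561/318 - 213/215))) = 1/(2353 + 3024*(3760 - 403349/68370)) = 1/(2353 + 3024*(256667851/68370)) = 1/(2353 + 129360596904/11395) = 1/(129387409339/11395) = 11395/129387409339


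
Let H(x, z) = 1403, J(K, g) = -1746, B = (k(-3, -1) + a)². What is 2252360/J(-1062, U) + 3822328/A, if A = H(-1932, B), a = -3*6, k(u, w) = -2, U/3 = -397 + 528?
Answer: 1756861804/1224819 ≈ 1434.4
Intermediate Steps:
U = 393 (U = 3*(-397 + 528) = 3*131 = 393)
a = -18
B = 400 (B = (-2 - 18)² = (-20)² = 400)
A = 1403
2252360/J(-1062, U) + 3822328/A = 2252360/(-1746) + 3822328/1403 = 2252360*(-1/1746) + 3822328*(1/1403) = -1126180/873 + 3822328/1403 = 1756861804/1224819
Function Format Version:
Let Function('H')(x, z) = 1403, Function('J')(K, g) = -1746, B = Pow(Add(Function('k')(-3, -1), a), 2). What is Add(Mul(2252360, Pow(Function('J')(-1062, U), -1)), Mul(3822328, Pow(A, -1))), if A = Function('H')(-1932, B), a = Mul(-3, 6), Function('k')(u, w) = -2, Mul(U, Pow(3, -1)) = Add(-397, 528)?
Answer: Rational(1756861804, 1224819) ≈ 1434.4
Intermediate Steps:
U = 393 (U = Mul(3, Add(-397, 528)) = Mul(3, 131) = 393)
a = -18
B = 400 (B = Pow(Add(-2, -18), 2) = Pow(-20, 2) = 400)
A = 1403
Add(Mul(2252360, Pow(Function('J')(-1062, U), -1)), Mul(3822328, Pow(A, -1))) = Add(Mul(2252360, Pow(-1746, -1)), Mul(3822328, Pow(1403, -1))) = Add(Mul(2252360, Rational(-1, 1746)), Mul(3822328, Rational(1, 1403))) = Add(Rational(-1126180, 873), Rational(3822328, 1403)) = Rational(1756861804, 1224819)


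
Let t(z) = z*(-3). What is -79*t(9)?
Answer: 2133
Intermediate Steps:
t(z) = -3*z
-79*t(9) = -(-237)*9 = -79*(-27) = 2133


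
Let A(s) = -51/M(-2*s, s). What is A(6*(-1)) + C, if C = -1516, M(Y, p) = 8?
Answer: -12179/8 ≈ -1522.4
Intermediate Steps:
A(s) = -51/8
A(6*(-1)) + C = -51/8 - 1516 = -12179/8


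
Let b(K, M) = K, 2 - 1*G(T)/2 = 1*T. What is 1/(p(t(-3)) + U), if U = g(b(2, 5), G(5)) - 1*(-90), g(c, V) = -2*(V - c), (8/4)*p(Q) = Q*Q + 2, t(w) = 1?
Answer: 2/215 ≈ 0.0093023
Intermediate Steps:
G(T) = 4 - 2*T
p(Q) = 1 + Q²/2 (p(Q) = (Q*Q + 2)/2 = (Q² + 2)/2 = (2 + Q²)/2 = 1 + Q²/2)
g(c, V) = -2*V + 2*c
U = 106 (U = (-2*(4 - 2*5) + 2*2) - 1*(-90) = (-2*(4 - 10) + 4) + 90 = (-2*(-6) + 4) + 90 = (12 + 4) + 90 = 16 + 90 = 106)
1/(p(t(-3)) + U) = 1/((1 + (½)*1²) + 106) = 1/((1 + (½)*1) + 106) = 1/((1 + ½) + 106) = 1/(3/2 + 106) = 1/(215/2) = 2/215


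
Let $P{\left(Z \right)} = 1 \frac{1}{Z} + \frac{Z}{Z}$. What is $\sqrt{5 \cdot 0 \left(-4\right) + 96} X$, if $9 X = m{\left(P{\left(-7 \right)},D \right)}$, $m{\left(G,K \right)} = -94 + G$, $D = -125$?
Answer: $- \frac{2608 \sqrt{6}}{63} \approx -101.4$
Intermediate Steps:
$P{\left(Z \right)} = 1 + \frac{1}{Z}$ ($P{\left(Z \right)} = \frac{1}{Z} + 1 = 1 + \frac{1}{Z}$)
$X = - \frac{652}{63}$ ($X = \frac{-94 + \frac{1 - 7}{-7}}{9} = \frac{-94 - - \frac{6}{7}}{9} = \frac{-94 + \frac{6}{7}}{9} = \frac{1}{9} \left(- \frac{652}{7}\right) = - \frac{652}{63} \approx -10.349$)
$\sqrt{5 \cdot 0 \left(-4\right) + 96} X = \sqrt{5 \cdot 0 \left(-4\right) + 96} \left(- \frac{652}{63}\right) = \sqrt{0 \left(-4\right) + 96} \left(- \frac{652}{63}\right) = \sqrt{0 + 96} \left(- \frac{652}{63}\right) = \sqrt{96} \left(- \frac{652}{63}\right) = 4 \sqrt{6} \left(- \frac{652}{63}\right) = - \frac{2608 \sqrt{6}}{63}$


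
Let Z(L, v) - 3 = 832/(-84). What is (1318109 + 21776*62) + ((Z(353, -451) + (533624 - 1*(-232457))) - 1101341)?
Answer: 48992036/21 ≈ 2.3330e+6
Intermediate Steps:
Z(L, v) = -145/21 (Z(L, v) = 3 + 832/(-84) = 3 + 832*(-1/84) = 3 - 208/21 = -145/21)
(1318109 + 21776*62) + ((Z(353, -451) + (533624 - 1*(-232457))) - 1101341) = (1318109 + 21776*62) + ((-145/21 + (533624 - 1*(-232457))) - 1101341) = (1318109 + 1350112) + ((-145/21 + (533624 + 232457)) - 1101341) = 2668221 + ((-145/21 + 766081) - 1101341) = 2668221 + (16087556/21 - 1101341) = 2668221 - 7040605/21 = 48992036/21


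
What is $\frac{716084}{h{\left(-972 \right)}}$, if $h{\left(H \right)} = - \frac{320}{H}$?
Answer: $\frac{43502103}{20} \approx 2.1751 \cdot 10^{6}$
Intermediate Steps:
$\frac{716084}{h{\left(-972 \right)}} = \frac{716084}{\left(-320\right) \frac{1}{-972}} = \frac{716084}{\left(-320\right) \left(- \frac{1}{972}\right)} = \frac{716084}{\frac{80}{243}} = 716084 \cdot \frac{243}{80} = \frac{43502103}{20}$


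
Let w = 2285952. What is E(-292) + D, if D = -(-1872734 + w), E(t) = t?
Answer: -413510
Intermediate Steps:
D = -413218 (D = -(-1872734 + 2285952) = -1*413218 = -413218)
E(-292) + D = -292 - 413218 = -413510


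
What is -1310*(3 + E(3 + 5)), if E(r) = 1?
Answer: -5240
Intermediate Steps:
-1310*(3 + E(3 + 5)) = -1310*(3 + 1) = -1310*4 = -5240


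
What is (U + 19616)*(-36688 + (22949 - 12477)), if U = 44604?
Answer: -1683591520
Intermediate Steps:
(U + 19616)*(-36688 + (22949 - 12477)) = (44604 + 19616)*(-36688 + (22949 - 12477)) = 64220*(-36688 + 10472) = 64220*(-26216) = -1683591520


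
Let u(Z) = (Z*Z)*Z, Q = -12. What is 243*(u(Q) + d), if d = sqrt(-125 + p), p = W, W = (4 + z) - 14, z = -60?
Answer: -419904 + 243*I*sqrt(195) ≈ -4.199e+5 + 3393.3*I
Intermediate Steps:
W = -70 (W = (4 - 60) - 14 = -56 - 14 = -70)
p = -70
u(Z) = Z**3 (u(Z) = Z**2*Z = Z**3)
d = I*sqrt(195) (d = sqrt(-125 - 70) = sqrt(-195) = I*sqrt(195) ≈ 13.964*I)
243*(u(Q) + d) = 243*((-12)**3 + I*sqrt(195)) = 243*(-1728 + I*sqrt(195)) = -419904 + 243*I*sqrt(195)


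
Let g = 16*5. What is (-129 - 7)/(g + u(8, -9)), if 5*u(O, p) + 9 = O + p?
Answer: -68/39 ≈ -1.7436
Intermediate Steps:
g = 80
u(O, p) = -9/5 + O/5 + p/5 (u(O, p) = -9/5 + (O + p)/5 = -9/5 + (O/5 + p/5) = -9/5 + O/5 + p/5)
(-129 - 7)/(g + u(8, -9)) = (-129 - 7)/(80 + (-9/5 + (⅕)*8 + (⅕)*(-9))) = -136/(80 + (-9/5 + 8/5 - 9/5)) = -136/(80 - 2) = -136/78 = -136*1/78 = -68/39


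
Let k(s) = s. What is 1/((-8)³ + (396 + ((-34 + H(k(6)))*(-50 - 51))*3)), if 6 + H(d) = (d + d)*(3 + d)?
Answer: -1/20720 ≈ -4.8263e-5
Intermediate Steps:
H(d) = -6 + 2*d*(3 + d) (H(d) = -6 + (d + d)*(3 + d) = -6 + (2*d)*(3 + d) = -6 + 2*d*(3 + d))
1/((-8)³ + (396 + ((-34 + H(k(6)))*(-50 - 51))*3)) = 1/((-8)³ + (396 + ((-34 + (-6 + 2*6² + 6*6))*(-50 - 51))*3)) = 1/(-512 + (396 + ((-34 + (-6 + 2*36 + 36))*(-101))*3)) = 1/(-512 + (396 + ((-34 + (-6 + 72 + 36))*(-101))*3)) = 1/(-512 + (396 + ((-34 + 102)*(-101))*3)) = 1/(-512 + (396 + (68*(-101))*3)) = 1/(-512 + (396 - 6868*3)) = 1/(-512 + (396 - 20604)) = 1/(-512 - 20208) = 1/(-20720) = -1/20720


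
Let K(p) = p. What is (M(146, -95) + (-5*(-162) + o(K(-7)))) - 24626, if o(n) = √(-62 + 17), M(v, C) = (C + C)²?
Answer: 12284 + 3*I*√5 ≈ 12284.0 + 6.7082*I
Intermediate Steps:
M(v, C) = 4*C² (M(v, C) = (2*C)² = 4*C²)
o(n) = 3*I*√5 (o(n) = √(-45) = 3*I*√5)
(M(146, -95) + (-5*(-162) + o(K(-7)))) - 24626 = (4*(-95)² + (-5*(-162) + 3*I*√5)) - 24626 = (4*9025 + (810 + 3*I*√5)) - 24626 = (36100 + (810 + 3*I*√5)) - 24626 = (36910 + 3*I*√5) - 24626 = 12284 + 3*I*√5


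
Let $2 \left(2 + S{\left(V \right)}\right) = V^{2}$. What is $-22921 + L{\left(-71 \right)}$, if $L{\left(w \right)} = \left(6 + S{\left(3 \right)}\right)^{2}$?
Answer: $- \frac{91395}{4} \approx -22849.0$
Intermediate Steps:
$S{\left(V \right)} = -2 + \frac{V^{2}}{2}$
$L{\left(w \right)} = \frac{289}{4}$ ($L{\left(w \right)} = \left(6 - \left(2 - \frac{3^{2}}{2}\right)\right)^{2} = \left(6 + \left(-2 + \frac{1}{2} \cdot 9\right)\right)^{2} = \left(6 + \left(-2 + \frac{9}{2}\right)\right)^{2} = \left(6 + \frac{5}{2}\right)^{2} = \left(\frac{17}{2}\right)^{2} = \frac{289}{4}$)
$-22921 + L{\left(-71 \right)} = -22921 + \frac{289}{4} = - \frac{91395}{4}$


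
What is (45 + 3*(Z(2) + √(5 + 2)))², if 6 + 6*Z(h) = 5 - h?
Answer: 7821/4 + 261*√7 ≈ 2645.8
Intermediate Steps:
Z(h) = -⅙ - h/6 (Z(h) = -1 + (5 - h)/6 = -1 + (⅚ - h/6) = -⅙ - h/6)
(45 + 3*(Z(2) + √(5 + 2)))² = (45 + 3*((-⅙ - ⅙*2) + √(5 + 2)))² = (45 + 3*((-⅙ - ⅓) + √7))² = (45 + 3*(-½ + √7))² = (45 + (-3/2 + 3*√7))² = (87/2 + 3*√7)²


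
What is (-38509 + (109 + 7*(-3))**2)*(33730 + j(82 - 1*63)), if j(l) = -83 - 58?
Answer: -1033365585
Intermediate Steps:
j(l) = -141
(-38509 + (109 + 7*(-3))**2)*(33730 + j(82 - 1*63)) = (-38509 + (109 + 7*(-3))**2)*(33730 - 141) = (-38509 + (109 - 21)**2)*33589 = (-38509 + 88**2)*33589 = (-38509 + 7744)*33589 = -30765*33589 = -1033365585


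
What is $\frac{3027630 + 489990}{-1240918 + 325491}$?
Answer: $- \frac{3517620}{915427} \approx -3.8426$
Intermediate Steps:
$\frac{3027630 + 489990}{-1240918 + 325491} = \frac{3517620}{-915427} = 3517620 \left(- \frac{1}{915427}\right) = - \frac{3517620}{915427}$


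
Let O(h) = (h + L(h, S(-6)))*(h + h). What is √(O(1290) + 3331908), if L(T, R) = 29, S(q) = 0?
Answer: 4*√420933 ≈ 2595.2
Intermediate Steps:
O(h) = 2*h*(29 + h) (O(h) = (h + 29)*(h + h) = (29 + h)*(2*h) = 2*h*(29 + h))
√(O(1290) + 3331908) = √(2*1290*(29 + 1290) + 3331908) = √(2*1290*1319 + 3331908) = √(3403020 + 3331908) = √6734928 = 4*√420933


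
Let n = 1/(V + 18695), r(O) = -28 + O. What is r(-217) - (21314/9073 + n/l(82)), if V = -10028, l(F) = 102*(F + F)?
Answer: -325367507886697/1315417839048 ≈ -247.35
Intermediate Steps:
l(F) = 204*F (l(F) = 102*(2*F) = 204*F)
n = 1/8667 (n = 1/(-10028 + 18695) = 1/8667 ≈ 0.00011538)
r(-217) - (21314/9073 + n/l(82)) = (-28 - 217) - (21314/9073 + 1/(8667*((204*82)))) = -245 - (21314*(1/9073) + (1/8667)/16728) = -245 - (21314/9073 + (1/8667)*(1/16728)) = -245 - (21314/9073 + 1/144981576) = -245 - 1*3090137319937/1315417839048 = -245 - 3090137319937/1315417839048 = -325367507886697/1315417839048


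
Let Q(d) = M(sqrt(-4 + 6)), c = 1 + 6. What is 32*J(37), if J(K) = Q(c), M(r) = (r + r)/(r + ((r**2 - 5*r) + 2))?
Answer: -32 - 16*sqrt(2) ≈ -54.627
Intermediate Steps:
M(r) = 2*r/(2 + r**2 - 4*r) (M(r) = (2*r)/(r + (2 + r**2 - 5*r)) = (2*r)/(2 + r**2 - 4*r) = 2*r/(2 + r**2 - 4*r))
c = 7
Q(d) = 2*sqrt(2)/(4 - 4*sqrt(2)) (Q(d) = 2*sqrt(-4 + 6)/(2 + (sqrt(-4 + 6))**2 - 4*sqrt(-4 + 6)) = 2*sqrt(2)/(2 + (sqrt(2))**2 - 4*sqrt(2)) = 2*sqrt(2)/(2 + 2 - 4*sqrt(2)) = 2*sqrt(2)/(4 - 4*sqrt(2)))
J(K) = -1 - sqrt(2)/2
32*J(37) = 32*(-1 - sqrt(2)/2) = -32 - 16*sqrt(2)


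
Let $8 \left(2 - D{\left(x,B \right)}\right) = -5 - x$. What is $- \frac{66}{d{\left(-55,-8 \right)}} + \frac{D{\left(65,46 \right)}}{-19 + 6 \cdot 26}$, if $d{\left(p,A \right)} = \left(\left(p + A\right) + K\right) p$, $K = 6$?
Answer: $\frac{2989}{52060} \approx 0.057415$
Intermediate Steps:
$D{\left(x,B \right)} = \frac{21}{8} + \frac{x}{8}$ ($D{\left(x,B \right)} = 2 - \frac{-5 - x}{8} = 2 + \left(\frac{5}{8} + \frac{x}{8}\right) = \frac{21}{8} + \frac{x}{8}$)
$d{\left(p,A \right)} = p \left(6 + A + p\right)$ ($d{\left(p,A \right)} = \left(\left(p + A\right) + 6\right) p = \left(\left(A + p\right) + 6\right) p = \left(6 + A + p\right) p = p \left(6 + A + p\right)$)
$- \frac{66}{d{\left(-55,-8 \right)}} + \frac{D{\left(65,46 \right)}}{-19 + 6 \cdot 26} = - \frac{66}{\left(-55\right) \left(6 - 8 - 55\right)} + \frac{\frac{21}{8} + \frac{1}{8} \cdot 65}{-19 + 6 \cdot 26} = - \frac{66}{\left(-55\right) \left(-57\right)} + \frac{\frac{21}{8} + \frac{65}{8}}{-19 + 156} = - \frac{66}{3135} + \frac{43}{4 \cdot 137} = \left(-66\right) \frac{1}{3135} + \frac{43}{4} \cdot \frac{1}{137} = - \frac{2}{95} + \frac{43}{548} = \frac{2989}{52060}$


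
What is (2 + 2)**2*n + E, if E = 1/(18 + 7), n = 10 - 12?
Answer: -799/25 ≈ -31.960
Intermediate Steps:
n = -2
E = 1/25 ≈ 0.040000
(2 + 2)**2*n + E = (2 + 2)**2*(-2) + 1/25 = 4**2*(-2) + 1/25 = 16*(-2) + 1/25 = -32 + 1/25 = -799/25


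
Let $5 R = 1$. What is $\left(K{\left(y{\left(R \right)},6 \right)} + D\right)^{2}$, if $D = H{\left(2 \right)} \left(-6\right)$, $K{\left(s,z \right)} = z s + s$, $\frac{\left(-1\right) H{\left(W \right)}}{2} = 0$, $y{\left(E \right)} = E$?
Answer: $\frac{49}{25} \approx 1.96$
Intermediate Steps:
$R = \frac{1}{5}$ ($R = \frac{1}{5} \cdot 1 = \frac{1}{5} \approx 0.2$)
$H{\left(W \right)} = 0$ ($H{\left(W \right)} = \left(-2\right) 0 = 0$)
$K{\left(s,z \right)} = s + s z$ ($K{\left(s,z \right)} = s z + s = s + s z$)
$D = 0$ ($D = 0 \left(-6\right) = 0$)
$\left(K{\left(y{\left(R \right)},6 \right)} + D\right)^{2} = \left(\frac{1 + 6}{5} + 0\right)^{2} = \left(\frac{1}{5} \cdot 7 + 0\right)^{2} = \left(\frac{7}{5} + 0\right)^{2} = \left(\frac{7}{5}\right)^{2} = \frac{49}{25}$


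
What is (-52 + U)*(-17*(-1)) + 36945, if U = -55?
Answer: 35126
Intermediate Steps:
(-52 + U)*(-17*(-1)) + 36945 = (-52 - 55)*(-17*(-1)) + 36945 = -107*17 + 36945 = -1819 + 36945 = 35126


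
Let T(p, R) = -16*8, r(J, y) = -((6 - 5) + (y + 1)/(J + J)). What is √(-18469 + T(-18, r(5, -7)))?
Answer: I*√18597 ≈ 136.37*I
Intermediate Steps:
r(J, y) = -1 - (1 + y)/(2*J) (r(J, y) = -(1 + (1 + y)/((2*J))) = -(1 + (1 + y)*(1/(2*J))) = -(1 + (1 + y)/(2*J)) = -1 - (1 + y)/(2*J))
T(p, R) = -128
√(-18469 + T(-18, r(5, -7))) = √(-18469 - 128) = √(-18597) = I*√18597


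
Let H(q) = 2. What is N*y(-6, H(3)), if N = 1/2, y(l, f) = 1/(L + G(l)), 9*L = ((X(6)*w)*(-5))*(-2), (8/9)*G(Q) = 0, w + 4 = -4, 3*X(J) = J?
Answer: -9/320 ≈ -0.028125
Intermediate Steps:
X(J) = J/3
w = -8 (w = -4 - 4 = -8)
G(Q) = 0 (G(Q) = (9/8)*0 = 0)
L = -160/9 (L = (((((⅓)*6)*(-8))*(-5))*(-2))/9 = (((2*(-8))*(-5))*(-2))/9 = (-16*(-5)*(-2))/9 = (80*(-2))/9 = (⅑)*(-160) = -160/9 ≈ -17.778)
y(l, f) = -9/160 (y(l, f) = 1/(-160/9 + 0) = 1/(-160/9) = -9/160)
N = ½ ≈ 0.50000
N*y(-6, H(3)) = (½)*(-9/160) = -9/320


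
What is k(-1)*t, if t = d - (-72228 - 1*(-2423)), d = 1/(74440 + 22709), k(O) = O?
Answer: -6781485946/97149 ≈ -69805.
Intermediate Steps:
d = 1/97149 ≈ 1.0293e-5
t = 6781485946/97149 (t = 1/97149 - (-72228 - 1*(-2423)) = 1/97149 - (-72228 + 2423) = 1/97149 - 1*(-69805) = 1/97149 + 69805 = 6781485946/97149 ≈ 69805.)
k(-1)*t = -1*6781485946/97149 = -6781485946/97149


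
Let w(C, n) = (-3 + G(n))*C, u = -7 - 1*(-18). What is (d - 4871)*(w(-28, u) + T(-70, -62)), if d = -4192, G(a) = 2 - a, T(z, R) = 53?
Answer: -3525507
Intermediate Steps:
u = 11 (u = -7 + 18 = 11)
w(C, n) = C*(-1 - n) (w(C, n) = (-3 + (2 - n))*C = (-1 - n)*C = C*(-1 - n))
(d - 4871)*(w(-28, u) + T(-70, -62)) = (-4192 - 4871)*(-1*(-28)*(1 + 11) + 53) = -9063*(-1*(-28)*12 + 53) = -9063*(336 + 53) = -9063*389 = -3525507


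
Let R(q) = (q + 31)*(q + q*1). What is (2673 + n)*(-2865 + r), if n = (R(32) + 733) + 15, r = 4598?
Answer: 12916049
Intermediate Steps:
R(q) = 2*q*(31 + q) (R(q) = (31 + q)*(q + q) = (31 + q)*(2*q) = 2*q*(31 + q))
n = 4780 (n = (2*32*(31 + 32) + 733) + 15 = (2*32*63 + 733) + 15 = (4032 + 733) + 15 = 4765 + 15 = 4780)
(2673 + n)*(-2865 + r) = (2673 + 4780)*(-2865 + 4598) = 7453*1733 = 12916049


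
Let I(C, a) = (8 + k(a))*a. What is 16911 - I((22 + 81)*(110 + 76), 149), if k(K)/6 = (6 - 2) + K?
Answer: -121063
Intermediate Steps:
k(K) = 24 + 6*K (k(K) = 6*((6 - 2) + K) = 6*(4 + K) = 24 + 6*K)
I(C, a) = a*(32 + 6*a) (I(C, a) = (8 + (24 + 6*a))*a = (32 + 6*a)*a = a*(32 + 6*a))
16911 - I((22 + 81)*(110 + 76), 149) = 16911 - 2*149*(16 + 3*149) = 16911 - 2*149*(16 + 447) = 16911 - 2*149*463 = 16911 - 1*137974 = 16911 - 137974 = -121063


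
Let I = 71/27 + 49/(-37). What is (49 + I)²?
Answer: 2525565025/998001 ≈ 2530.6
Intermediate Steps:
I = 1304/999 (I = 71*(1/27) + 49*(-1/37) = 71/27 - 49/37 = 1304/999 ≈ 1.3053)
(49 + I)² = (49 + 1304/999)² = (50255/999)² = 2525565025/998001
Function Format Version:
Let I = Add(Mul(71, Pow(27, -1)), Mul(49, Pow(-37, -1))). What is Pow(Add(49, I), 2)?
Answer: Rational(2525565025, 998001) ≈ 2530.6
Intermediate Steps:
I = Rational(1304, 999) (I = Add(Mul(71, Rational(1, 27)), Mul(49, Rational(-1, 37))) = Add(Rational(71, 27), Rational(-49, 37)) = Rational(1304, 999) ≈ 1.3053)
Pow(Add(49, I), 2) = Pow(Add(49, Rational(1304, 999)), 2) = Pow(Rational(50255, 999), 2) = Rational(2525565025, 998001)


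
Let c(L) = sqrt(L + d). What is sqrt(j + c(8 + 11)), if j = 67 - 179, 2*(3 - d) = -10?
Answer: sqrt(-112 + 3*sqrt(3)) ≈ 10.335*I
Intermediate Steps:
d = 8 (d = 3 - 1/2*(-10) = 3 + 5 = 8)
j = -112
c(L) = sqrt(8 + L) (c(L) = sqrt(L + 8) = sqrt(8 + L))
sqrt(j + c(8 + 11)) = sqrt(-112 + sqrt(8 + (8 + 11))) = sqrt(-112 + sqrt(8 + 19)) = sqrt(-112 + sqrt(27)) = sqrt(-112 + 3*sqrt(3))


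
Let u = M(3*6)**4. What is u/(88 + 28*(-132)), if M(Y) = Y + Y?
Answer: -209952/451 ≈ -465.53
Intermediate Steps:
M(Y) = 2*Y
u = 1679616 (u = (2*(3*6))**4 = (2*18)**4 = 36**4 = 1679616)
u/(88 + 28*(-132)) = 1679616/(88 + 28*(-132)) = 1679616/(88 - 3696) = 1679616/(-3608) = 1679616*(-1/3608) = -209952/451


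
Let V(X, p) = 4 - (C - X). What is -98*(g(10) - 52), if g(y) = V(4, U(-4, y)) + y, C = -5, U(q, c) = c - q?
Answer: 2842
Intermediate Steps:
V(X, p) = 9 + X (V(X, p) = 4 - (-5 - X) = 4 + (5 + X) = 9 + X)
g(y) = 13 + y (g(y) = (9 + 4) + y = 13 + y)
-98*(g(10) - 52) = -98*((13 + 10) - 52) = -98*(23 - 52) = -98*(-29) = 2842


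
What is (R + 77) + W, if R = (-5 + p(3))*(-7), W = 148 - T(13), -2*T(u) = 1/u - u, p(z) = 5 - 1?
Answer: 2932/13 ≈ 225.54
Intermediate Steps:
p(z) = 4
T(u) = u/2 - 1/(2*u) (T(u) = -(1/u - u)/2 = u/2 - 1/(2*u))
W = 1840/13 (W = 148 - (-1 + 13²)/(2*13) = 148 - (-1 + 169)/(2*13) = 148 - 168/(2*13) = 148 - 1*84/13 = 148 - 84/13 = 1840/13 ≈ 141.54)
R = 7 (R = (-5 + 4)*(-7) = -1*(-7) = 7)
(R + 77) + W = (7 + 77) + 1840/13 = 84 + 1840/13 = 2932/13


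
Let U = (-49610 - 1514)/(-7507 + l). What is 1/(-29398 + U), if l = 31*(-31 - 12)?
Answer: -2210/64956799 ≈ -3.4023e-5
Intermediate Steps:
l = -1333 (l = 31*(-43) = -1333)
U = 12781/2210 (U = (-49610 - 1514)/(-7507 - 1333) = -51124/(-8840) = -51124*(-1/8840) = 12781/2210 ≈ 5.7833)
1/(-29398 + U) = 1/(-29398 + 12781/2210) = 1/(-64956799/2210) = -2210/64956799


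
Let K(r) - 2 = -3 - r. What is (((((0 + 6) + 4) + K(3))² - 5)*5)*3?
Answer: 465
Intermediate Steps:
K(r) = -1 - r (K(r) = 2 + (-3 - r) = -1 - r)
(((((0 + 6) + 4) + K(3))² - 5)*5)*3 = (((((0 + 6) + 4) + (-1 - 1*3))² - 5)*5)*3 = ((((6 + 4) + (-1 - 3))² - 5)*5)*3 = (((10 - 4)² - 5)*5)*3 = ((6² - 5)*5)*3 = ((36 - 5)*5)*3 = (31*5)*3 = 155*3 = 465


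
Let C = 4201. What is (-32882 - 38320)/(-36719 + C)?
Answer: 35601/16259 ≈ 2.1896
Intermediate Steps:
(-32882 - 38320)/(-36719 + C) = (-32882 - 38320)/(-36719 + 4201) = -71202/(-32518) = -71202*(-1/32518) = 35601/16259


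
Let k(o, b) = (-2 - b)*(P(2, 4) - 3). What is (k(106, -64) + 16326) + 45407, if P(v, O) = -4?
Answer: 61299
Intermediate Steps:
k(o, b) = 14 + 7*b (k(o, b) = (-2 - b)*(-4 - 3) = (-2 - b)*(-7) = 14 + 7*b)
(k(106, -64) + 16326) + 45407 = ((14 + 7*(-64)) + 16326) + 45407 = ((14 - 448) + 16326) + 45407 = (-434 + 16326) + 45407 = 15892 + 45407 = 61299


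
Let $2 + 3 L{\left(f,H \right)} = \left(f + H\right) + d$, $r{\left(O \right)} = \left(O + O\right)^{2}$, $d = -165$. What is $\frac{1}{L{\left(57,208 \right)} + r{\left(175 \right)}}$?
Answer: $\frac{3}{367598} \approx 8.1611 \cdot 10^{-6}$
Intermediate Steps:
$r{\left(O \right)} = 4 O^{2}$ ($r{\left(O \right)} = \left(2 O\right)^{2} = 4 O^{2}$)
$L{\left(f,H \right)} = - \frac{167}{3} + \frac{H}{3} + \frac{f}{3}$ ($L{\left(f,H \right)} = - \frac{2}{3} + \frac{\left(f + H\right) - 165}{3} = - \frac{2}{3} + \frac{\left(H + f\right) - 165}{3} = - \frac{2}{3} + \frac{-165 + H + f}{3} = - \frac{2}{3} + \left(-55 + \frac{H}{3} + \frac{f}{3}\right) = - \frac{167}{3} + \frac{H}{3} + \frac{f}{3}$)
$\frac{1}{L{\left(57,208 \right)} + r{\left(175 \right)}} = \frac{1}{\left(- \frac{167}{3} + \frac{1}{3} \cdot 208 + \frac{1}{3} \cdot 57\right) + 4 \cdot 175^{2}} = \frac{1}{\left(- \frac{167}{3} + \frac{208}{3} + 19\right) + 4 \cdot 30625} = \frac{1}{\frac{98}{3} + 122500} = \frac{1}{\frac{367598}{3}} = \frac{3}{367598}$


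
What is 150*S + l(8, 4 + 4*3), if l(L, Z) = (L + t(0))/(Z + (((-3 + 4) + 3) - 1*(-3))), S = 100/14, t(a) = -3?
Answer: 172535/161 ≈ 1071.6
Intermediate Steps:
S = 50/7 (S = 100*(1/14) = 50/7 ≈ 7.1429)
l(L, Z) = (-3 + L)/(7 + Z) (l(L, Z) = (L - 3)/(Z + (((-3 + 4) + 3) - 1*(-3))) = (-3 + L)/(Z + ((1 + 3) + 3)) = (-3 + L)/(Z + (4 + 3)) = (-3 + L)/(Z + 7) = (-3 + L)/(7 + Z))
150*S + l(8, 4 + 4*3) = 150*(50/7) + (-3 + 8)/(7 + (4 + 4*3)) = 7500/7 + 5/(7 + (4 + 12)) = 7500/7 + 5/(7 + 16) = 7500/7 + 5/23 = 172535/161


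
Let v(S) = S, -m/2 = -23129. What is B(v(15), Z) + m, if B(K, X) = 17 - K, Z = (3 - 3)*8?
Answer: 46260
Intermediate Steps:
m = 46258 (m = -2*(-23129) = 46258)
Z = 0 (Z = 0*8 = 0)
B(v(15), Z) + m = (17 - 1*15) + 46258 = (17 - 15) + 46258 = 2 + 46258 = 46260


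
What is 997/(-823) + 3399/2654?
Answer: 151339/2184242 ≈ 0.069287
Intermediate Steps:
997/(-823) + 3399/2654 = 997*(-1/823) + 3399*(1/2654) = -997/823 + 3399/2654 = 151339/2184242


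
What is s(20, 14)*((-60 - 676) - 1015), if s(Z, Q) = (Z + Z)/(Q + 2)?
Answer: -8755/2 ≈ -4377.5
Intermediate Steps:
s(Z, Q) = 2*Z/(2 + Q) (s(Z, Q) = (2*Z)/(2 + Q) = 2*Z/(2 + Q))
s(20, 14)*((-60 - 676) - 1015) = (2*20/(2 + 14))*((-60 - 676) - 1015) = (2*20/16)*(-736 - 1015) = (2*20*(1/16))*(-1751) = (5/2)*(-1751) = -8755/2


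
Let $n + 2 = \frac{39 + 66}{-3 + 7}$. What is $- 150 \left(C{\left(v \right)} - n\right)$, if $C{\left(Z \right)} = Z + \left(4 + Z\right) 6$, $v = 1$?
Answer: $- \frac{2025}{2} \approx -1012.5$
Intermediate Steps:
$C{\left(Z \right)} = 24 + 7 Z$ ($C{\left(Z \right)} = Z + \left(24 + 6 Z\right) = 24 + 7 Z$)
$n = \frac{97}{4}$ ($n = -2 + \frac{39 + 66}{-3 + 7} = -2 + \frac{105}{4} = \frac{97}{4} \approx 24.25$)
$- 150 \left(C{\left(v \right)} - n\right) = - 150 \left(\left(24 + 7 \cdot 1\right) - \frac{97}{4}\right) = - 150 \left(\left(24 + 7\right) - \frac{97}{4}\right) = - 150 \left(31 - \frac{97}{4}\right) = \left(-150\right) \frac{27}{4} = - \frac{2025}{2}$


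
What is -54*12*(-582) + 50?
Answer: 377186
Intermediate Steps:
-54*12*(-582) + 50 = -648*(-582) + 50 = 377136 + 50 = 377186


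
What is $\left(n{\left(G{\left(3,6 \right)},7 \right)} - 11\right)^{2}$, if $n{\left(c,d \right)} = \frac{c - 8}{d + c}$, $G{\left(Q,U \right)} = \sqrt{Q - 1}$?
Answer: $\frac{331075}{2209} - \frac{17250 \sqrt{2}}{2209} \approx 138.83$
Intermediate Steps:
$G{\left(Q,U \right)} = \sqrt{-1 + Q}$
$n{\left(c,d \right)} = \frac{-8 + c}{c + d}$
$\left(n{\left(G{\left(3,6 \right)},7 \right)} - 11\right)^{2} = \left(\frac{-8 + \sqrt{-1 + 3}}{\sqrt{-1 + 3} + 7} - 11\right)^{2} = \left(\frac{-8 + \sqrt{2}}{\sqrt{2} + 7} - 11\right)^{2} = \left(\frac{-8 + \sqrt{2}}{7 + \sqrt{2}} - 11\right)^{2} = \left(-11 + \frac{-8 + \sqrt{2}}{7 + \sqrt{2}}\right)^{2}$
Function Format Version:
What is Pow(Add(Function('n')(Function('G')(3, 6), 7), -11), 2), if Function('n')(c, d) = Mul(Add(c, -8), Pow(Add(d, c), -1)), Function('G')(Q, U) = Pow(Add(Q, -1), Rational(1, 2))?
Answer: Add(Rational(331075, 2209), Mul(Rational(-17250, 2209), Pow(2, Rational(1, 2)))) ≈ 138.83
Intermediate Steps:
Function('G')(Q, U) = Pow(Add(-1, Q), Rational(1, 2))
Function('n')(c, d) = Mul(Pow(Add(c, d), -1), Add(-8, c)) (Function('n')(c, d) = Mul(Add(-8, c), Pow(Add(c, d), -1)) = Mul(Pow(Add(c, d), -1), Add(-8, c)))
Pow(Add(Function('n')(Function('G')(3, 6), 7), -11), 2) = Pow(Add(Mul(Pow(Add(Pow(Add(-1, 3), Rational(1, 2)), 7), -1), Add(-8, Pow(Add(-1, 3), Rational(1, 2)))), -11), 2) = Pow(Add(Mul(Pow(Add(Pow(2, Rational(1, 2)), 7), -1), Add(-8, Pow(2, Rational(1, 2)))), -11), 2) = Pow(Add(Mul(Pow(Add(7, Pow(2, Rational(1, 2))), -1), Add(-8, Pow(2, Rational(1, 2)))), -11), 2) = Pow(Add(-11, Mul(Pow(Add(7, Pow(2, Rational(1, 2))), -1), Add(-8, Pow(2, Rational(1, 2))))), 2)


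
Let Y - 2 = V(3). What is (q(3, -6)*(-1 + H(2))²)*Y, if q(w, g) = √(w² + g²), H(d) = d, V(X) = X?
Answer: 15*√5 ≈ 33.541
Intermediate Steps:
q(w, g) = √(g² + w²)
Y = 5 (Y = 2 + 3 = 5)
(q(3, -6)*(-1 + H(2))²)*Y = (√((-6)² + 3²)*(-1 + 2)²)*5 = (√(36 + 9)*1²)*5 = (√45*1)*5 = ((3*√5)*1)*5 = (3*√5)*5 = 15*√5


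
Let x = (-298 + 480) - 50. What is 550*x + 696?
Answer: 73296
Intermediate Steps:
x = 132 (x = 182 - 50 = 132)
550*x + 696 = 550*132 + 696 = 72600 + 696 = 73296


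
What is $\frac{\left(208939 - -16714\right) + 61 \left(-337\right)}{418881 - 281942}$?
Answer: $\frac{205096}{136939} \approx 1.4977$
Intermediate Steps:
$\frac{\left(208939 - -16714\right) + 61 \left(-337\right)}{418881 - 281942} = \frac{\left(208939 + 16714\right) - 20557}{136939} = \left(225653 - 20557\right) \frac{1}{136939} = 205096 \cdot \frac{1}{136939} = \frac{205096}{136939}$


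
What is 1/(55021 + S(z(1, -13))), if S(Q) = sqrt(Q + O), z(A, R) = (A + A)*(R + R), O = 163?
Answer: 55021/3027310330 - sqrt(111)/3027310330 ≈ 1.8171e-5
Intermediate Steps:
z(A, R) = 4*A*R (z(A, R) = (2*A)*(2*R) = 4*A*R)
S(Q) = sqrt(163 + Q) (S(Q) = sqrt(Q + 163) = sqrt(163 + Q))
1/(55021 + S(z(1, -13))) = 1/(55021 + sqrt(163 + 4*1*(-13))) = 1/(55021 + sqrt(163 - 52)) = 1/(55021 + sqrt(111))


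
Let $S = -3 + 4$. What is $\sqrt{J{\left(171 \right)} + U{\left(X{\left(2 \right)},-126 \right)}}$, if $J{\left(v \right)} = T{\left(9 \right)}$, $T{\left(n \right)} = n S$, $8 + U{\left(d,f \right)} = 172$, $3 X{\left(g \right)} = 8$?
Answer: $\sqrt{173} \approx 13.153$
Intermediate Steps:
$X{\left(g \right)} = \frac{8}{3}$ ($X{\left(g \right)} = \frac{1}{3} \cdot 8 = \frac{8}{3}$)
$S = 1$
$U{\left(d,f \right)} = 164$ ($U{\left(d,f \right)} = -8 + 172 = 164$)
$T{\left(n \right)} = n$ ($T{\left(n \right)} = n 1 = n$)
$J{\left(v \right)} = 9$
$\sqrt{J{\left(171 \right)} + U{\left(X{\left(2 \right)},-126 \right)}} = \sqrt{9 + 164} = \sqrt{173}$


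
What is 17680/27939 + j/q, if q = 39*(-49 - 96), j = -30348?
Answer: 315957724/52665015 ≈ 5.9994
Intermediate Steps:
q = -5655 (q = 39*(-145) = -5655)
17680/27939 + j/q = 17680/27939 - 30348/(-5655) = 17680*(1/27939) - 30348*(-1/5655) = 17680/27939 + 10116/1885 = 315957724/52665015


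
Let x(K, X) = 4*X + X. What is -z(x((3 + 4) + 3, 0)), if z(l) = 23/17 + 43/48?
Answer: -1835/816 ≈ -2.2488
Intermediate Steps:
x(K, X) = 5*X
z(l) = 1835/816 (z(l) = 23*(1/17) + 43*(1/48) = 23/17 + 43/48 = 1835/816)
-z(x((3 + 4) + 3, 0)) = -1*1835/816 = -1835/816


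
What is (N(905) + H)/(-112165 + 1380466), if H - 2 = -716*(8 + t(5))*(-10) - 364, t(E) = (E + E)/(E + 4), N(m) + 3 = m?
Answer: 591980/11414709 ≈ 0.051861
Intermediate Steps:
N(m) = -3 + m
t(E) = 2*E/(4 + E) (t(E) = (2*E)/(4 + E) = 2*E/(4 + E))
H = 583862/9 (H = 2 + (-716*(8 + 2*5/(4 + 5))*(-10) - 364) = 2 + (-716*(8 + 2*5/9)*(-10) - 364) = 2 + (-716*(8 + 2*5*(1/9))*(-10) - 364) = 2 + (-716*(8 + 10/9)*(-10) - 364) = 2 + (-58712*(-10)/9 - 364) = 2 + (-716*(-820/9) - 364) = 2 + (587120/9 - 364) = 2 + 583844/9 = 583862/9 ≈ 64874.)
(N(905) + H)/(-112165 + 1380466) = ((-3 + 905) + 583862/9)/(-112165 + 1380466) = (902 + 583862/9)/1268301 = (591980/9)*(1/1268301) = 591980/11414709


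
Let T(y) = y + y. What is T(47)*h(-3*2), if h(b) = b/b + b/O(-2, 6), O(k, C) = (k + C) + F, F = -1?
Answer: -94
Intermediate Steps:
T(y) = 2*y
O(k, C) = -1 + C + k (O(k, C) = (k + C) - 1 = (C + k) - 1 = -1 + C + k)
h(b) = 1 + b/3 (h(b) = b/b + b/(-1 + 6 - 2) = 1 + b/3)
T(47)*h(-3*2) = (2*47)*(1 + (-3*2)/3) = 94*(1 + (⅓)*(-6)) = 94*(1 - 2) = 94*(-1) = -94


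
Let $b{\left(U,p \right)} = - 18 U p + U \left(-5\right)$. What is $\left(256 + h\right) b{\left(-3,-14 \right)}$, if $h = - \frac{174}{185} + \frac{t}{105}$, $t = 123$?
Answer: $- \frac{245877879}{1295} \approx -1.8987 \cdot 10^{5}$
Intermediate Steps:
$b{\left(U,p \right)} = - 5 U - 18 U p$ ($b{\left(U,p \right)} = - 18 U p - 5 U = - 5 U - 18 U p$)
$h = \frac{299}{1295}$ ($h = - \frac{174}{185} + \frac{123}{105} = \left(-174\right) \frac{1}{185} + 123 \cdot \frac{1}{105} = - \frac{174}{185} + \frac{41}{35} = \frac{299}{1295} \approx 0.23089$)
$\left(256 + h\right) b{\left(-3,-14 \right)} = \left(256 + \frac{299}{1295}\right) \left(\left(-1\right) \left(-3\right) \left(5 + 18 \left(-14\right)\right)\right) = \frac{331819 \left(\left(-1\right) \left(-3\right) \left(5 - 252\right)\right)}{1295} = \frac{331819 \left(\left(-1\right) \left(-3\right) \left(-247\right)\right)}{1295} = \frac{331819}{1295} \left(-741\right) = - \frac{245877879}{1295}$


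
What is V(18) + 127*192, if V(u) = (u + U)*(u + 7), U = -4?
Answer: 24734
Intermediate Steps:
V(u) = (-4 + u)*(7 + u) (V(u) = (u - 4)*(u + 7) = (-4 + u)*(7 + u))
V(18) + 127*192 = (-28 + 18² + 3*18) + 127*192 = (-28 + 324 + 54) + 24384 = 350 + 24384 = 24734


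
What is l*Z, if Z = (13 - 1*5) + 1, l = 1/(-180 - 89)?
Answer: -9/269 ≈ -0.033457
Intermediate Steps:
l = -1/269 (l = 1/(-269) = -1/269 ≈ -0.0037175)
Z = 9 (Z = (13 - 5) + 1 = 8 + 1 = 9)
l*Z = -1/269*9 = -9/269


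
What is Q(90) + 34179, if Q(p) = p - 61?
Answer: 34208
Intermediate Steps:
Q(p) = -61 + p
Q(90) + 34179 = (-61 + 90) + 34179 = 29 + 34179 = 34208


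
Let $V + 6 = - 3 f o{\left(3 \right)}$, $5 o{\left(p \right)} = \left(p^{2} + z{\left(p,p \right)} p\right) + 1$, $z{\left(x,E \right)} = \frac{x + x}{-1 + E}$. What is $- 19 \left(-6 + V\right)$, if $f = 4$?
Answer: $\frac{5472}{5} \approx 1094.4$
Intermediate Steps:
$z{\left(x,E \right)} = \frac{2 x}{-1 + E}$
$o{\left(p \right)} = \frac{1}{5} + \frac{p^{2}}{5} + \frac{2 p^{2}}{5 \left(-1 + p\right)}$ ($o{\left(p \right)} = \frac{\left(p^{2} + \frac{2 p}{-1 + p} p\right) + 1}{5} = \frac{\left(p^{2} + \frac{2 p^{2}}{-1 + p}\right) + 1}{5} = \frac{1 + p^{2} + \frac{2 p^{2}}{-1 + p}}{5} = \frac{1}{5} + \frac{p^{2}}{5} + \frac{2 p^{2}}{5 \left(-1 + p\right)}$)
$V = - \frac{258}{5}$ ($V = -6 + \left(-3\right) 4 \frac{-1 + 3 + 3^{2} + 3^{3}}{5 \left(-1 + 3\right)} = -6 - 12 \frac{-1 + 3 + 9 + 27}{5 \cdot 2} = -6 - 12 \cdot \frac{1}{5} \cdot \frac{1}{2} \cdot 38 = -6 - \frac{228}{5} = - \frac{258}{5} \approx -51.6$)
$- 19 \left(-6 + V\right) = - 19 \left(-6 - \frac{258}{5}\right) = \left(-19\right) \left(- \frac{288}{5}\right) = \frac{5472}{5}$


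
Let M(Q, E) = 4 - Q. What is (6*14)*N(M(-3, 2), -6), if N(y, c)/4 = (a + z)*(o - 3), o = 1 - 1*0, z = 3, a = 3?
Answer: -4032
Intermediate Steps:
o = 1 (o = 1 + 0 = 1)
N(y, c) = -48 (N(y, c) = 4*((3 + 3)*(1 - 3)) = 4*(6*(-2)) = 4*(-12) = -48)
(6*14)*N(M(-3, 2), -6) = (6*14)*(-48) = 84*(-48) = -4032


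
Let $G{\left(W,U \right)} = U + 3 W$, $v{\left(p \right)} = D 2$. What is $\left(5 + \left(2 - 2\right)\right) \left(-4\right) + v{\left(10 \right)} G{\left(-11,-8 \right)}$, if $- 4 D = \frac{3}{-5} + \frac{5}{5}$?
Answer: $- \frac{59}{5} \approx -11.8$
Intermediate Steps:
$D = - \frac{1}{10}$ ($D = - \frac{\frac{3}{-5} + \frac{5}{5}}{4} = - \frac{3 \left(- \frac{1}{5}\right) + 5 \cdot \frac{1}{5}}{4} = - \frac{- \frac{3}{5} + 1}{4} = \left(- \frac{1}{4}\right) \frac{2}{5} = - \frac{1}{10} \approx -0.1$)
$v{\left(p \right)} = - \frac{1}{5}$ ($v{\left(p \right)} = \left(- \frac{1}{10}\right) 2 = - \frac{1}{5}$)
$\left(5 + \left(2 - 2\right)\right) \left(-4\right) + v{\left(10 \right)} G{\left(-11,-8 \right)} = \left(5 + \left(2 - 2\right)\right) \left(-4\right) - \frac{-8 + 3 \left(-11\right)}{5} = \left(5 + \left(2 - 2\right)\right) \left(-4\right) - \frac{-8 - 33}{5} = \left(5 + 0\right) \left(-4\right) - - \frac{41}{5} = 5 \left(-4\right) + \frac{41}{5} = -20 + \frac{41}{5} = - \frac{59}{5}$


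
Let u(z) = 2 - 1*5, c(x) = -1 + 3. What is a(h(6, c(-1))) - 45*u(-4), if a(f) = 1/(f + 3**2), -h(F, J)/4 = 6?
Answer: 2024/15 ≈ 134.93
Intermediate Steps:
c(x) = 2
h(F, J) = -24 (h(F, J) = -4*6 = -24)
a(f) = 1/(9 + f) (a(f) = 1/(f + 9) = 1/(9 + f))
u(z) = -3 (u(z) = 2 - 5 = -3)
a(h(6, c(-1))) - 45*u(-4) = 1/(9 - 24) - 45*(-3) = 1/(-15) + 135 = -1/15 + 135 = 2024/15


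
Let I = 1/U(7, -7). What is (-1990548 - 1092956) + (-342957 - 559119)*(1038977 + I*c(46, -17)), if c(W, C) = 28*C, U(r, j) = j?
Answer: -937300640924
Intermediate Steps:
I = -⅐ (I = 1/(-7) = -⅐ ≈ -0.14286)
(-1990548 - 1092956) + (-342957 - 559119)*(1038977 + I*c(46, -17)) = (-1990548 - 1092956) + (-342957 - 559119)*(1038977 - 4*(-17)) = -3083504 - 902076*(1038977 - ⅐*(-476)) = -3083504 - 902076*(1038977 + 68) = -3083504 - 902076*1039045 = -3083504 - 937297557420 = -937300640924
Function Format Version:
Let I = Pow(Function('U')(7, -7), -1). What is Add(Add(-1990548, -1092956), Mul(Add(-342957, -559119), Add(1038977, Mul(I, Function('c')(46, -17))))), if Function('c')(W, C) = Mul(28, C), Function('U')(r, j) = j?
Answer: -937300640924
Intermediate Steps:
I = Rational(-1, 7) (I = Pow(-7, -1) = Rational(-1, 7) ≈ -0.14286)
Add(Add(-1990548, -1092956), Mul(Add(-342957, -559119), Add(1038977, Mul(I, Function('c')(46, -17))))) = Add(Add(-1990548, -1092956), Mul(Add(-342957, -559119), Add(1038977, Mul(Rational(-1, 7), Mul(28, -17))))) = Add(-3083504, Mul(-902076, Add(1038977, Mul(Rational(-1, 7), -476)))) = Add(-3083504, Mul(-902076, Add(1038977, 68))) = Add(-3083504, Mul(-902076, 1039045)) = Add(-3083504, -937297557420) = -937300640924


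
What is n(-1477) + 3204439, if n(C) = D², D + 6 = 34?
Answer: 3205223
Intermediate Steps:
D = 28 (D = -6 + 34 = 28)
n(C) = 784 (n(C) = 28² = 784)
n(-1477) + 3204439 = 784 + 3204439 = 3205223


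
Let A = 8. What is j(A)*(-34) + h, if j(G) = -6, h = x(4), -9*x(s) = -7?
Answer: 1843/9 ≈ 204.78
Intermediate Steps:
x(s) = 7/9 (x(s) = -⅑*(-7) = 7/9)
h = 7/9 ≈ 0.77778
j(A)*(-34) + h = -6*(-34) + 7/9 = 204 + 7/9 = 1843/9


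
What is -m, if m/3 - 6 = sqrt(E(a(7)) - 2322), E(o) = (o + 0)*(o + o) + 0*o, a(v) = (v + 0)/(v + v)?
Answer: -18 - 3*I*sqrt(9286)/2 ≈ -18.0 - 144.55*I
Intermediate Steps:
a(v) = 1/2 (a(v) = v/((2*v)) = v*(1/(2*v)) = 1/2)
E(o) = 2*o**2 (E(o) = o*(2*o) + 0 = 2*o**2 + 0 = 2*o**2)
m = 18 + 3*I*sqrt(9286)/2 (m = 18 + 3*sqrt(2*(1/2)**2 - 2322) = 18 + 3*sqrt(2*(1/4) - 2322) = 18 + 3*sqrt(1/2 - 2322) = 18 + 3*sqrt(-4643/2) = 18 + 3*(I*sqrt(9286)/2) = 18 + 3*I*sqrt(9286)/2 ≈ 18.0 + 144.55*I)
-m = -(18 + 3*I*sqrt(9286)/2) = -18 - 3*I*sqrt(9286)/2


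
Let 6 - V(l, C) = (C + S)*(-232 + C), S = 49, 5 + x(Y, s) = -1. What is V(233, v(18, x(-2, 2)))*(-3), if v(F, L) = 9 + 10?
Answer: -43470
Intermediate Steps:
x(Y, s) = -6 (x(Y, s) = -5 - 1 = -6)
v(F, L) = 19
V(l, C) = 6 - (-232 + C)*(49 + C) (V(l, C) = 6 - (C + 49)*(-232 + C) = 6 - (49 + C)*(-232 + C) = 6 - (-232 + C)*(49 + C))
V(233, v(18, x(-2, 2)))*(-3) = (11374 - 1*19² + 183*19)*(-3) = (11374 - 1*361 + 3477)*(-3) = (11374 - 361 + 3477)*(-3) = 14490*(-3) = -43470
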